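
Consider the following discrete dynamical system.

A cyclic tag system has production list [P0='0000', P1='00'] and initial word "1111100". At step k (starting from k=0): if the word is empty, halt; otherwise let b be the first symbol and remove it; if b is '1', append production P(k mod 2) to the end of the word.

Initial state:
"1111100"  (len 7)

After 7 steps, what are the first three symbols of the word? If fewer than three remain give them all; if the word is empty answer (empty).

[0] "1111100"  (len 7)
[1] "1111000000"  (len 10)
[2] "11100000000"  (len 11)
[3] "11000000000000"  (len 14)
[4] "100000000000000"  (len 15)
[5] "000000000000000000"  (len 18)
[6] "00000000000000000"  (len 17)
[7] "0000000000000000"  (len 16)

000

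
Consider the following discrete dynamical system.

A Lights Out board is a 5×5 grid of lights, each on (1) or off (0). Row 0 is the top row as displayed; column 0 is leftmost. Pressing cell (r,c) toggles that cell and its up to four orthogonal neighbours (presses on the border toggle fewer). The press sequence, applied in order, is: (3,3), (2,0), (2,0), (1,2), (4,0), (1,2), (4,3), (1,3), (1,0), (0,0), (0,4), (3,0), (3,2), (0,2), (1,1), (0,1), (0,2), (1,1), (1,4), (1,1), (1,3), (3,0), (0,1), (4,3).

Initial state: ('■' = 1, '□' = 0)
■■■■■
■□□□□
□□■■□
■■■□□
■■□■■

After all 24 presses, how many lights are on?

[0] ■■■■■
■□□□□
□□■■□
■■■□□
■■□■■
[1] ■■■■■
■□□□□
□□■□□
■■□■■
■■□□■
[2] ■■■■■
□□□□□
■■■□□
□■□■■
■■□□■
[3] ■■■■■
■□□□□
□□■□□
■■□■■
■■□□■
[4] ■■□■■
■■■■□
□□□□□
■■□■■
■■□□■
[5] ■■□■■
■■■■□
□□□□□
□■□■■
□□□□■
[6] ■■■■■
■□□□□
□□■□□
□■□■■
□□□□■
[7] ■■■■■
■□□□□
□□■□□
□■□□■
□□■■□
[8] ■■■□■
■□■■■
□□■■□
□■□□■
□□■■□
[9] □■■□■
□■■■■
■□■■□
□■□□■
□□■■□
[10] ■□■□■
■■■■■
■□■■□
□■□□■
□□■■□
[11] ■□■■□
■■■■□
■□■■□
□■□□■
□□■■□
[12] ■□■■□
■■■■□
□□■■□
■□□□■
■□■■□
[13] ■□■■□
■■■■□
□□□■□
■■■■■
■□□■□
[14] ■■□□□
■■□■□
□□□■□
■■■■■
■□□■□
[15] ■□□□□
□□■■□
□■□■□
■■■■■
■□□■□
[16] □■■□□
□■■■□
□■□■□
■■■■■
■□□■□
[17] □□□■□
□■□■□
□■□■□
■■■■■
■□□■□
[18] □■□■□
■□■■□
□□□■□
■■■■■
■□□■□
[19] □■□■■
■□■□■
□□□■■
■■■■■
■□□■□
[20] □□□■■
□■□□■
□■□■■
■■■■■
■□□■□
[21] □□□□■
□■■■□
□■□□■
■■■■■
■□□■□
[22] □□□□■
□■■■□
■■□□■
□□■■■
□□□■□
[23] ■■■□■
□□■■□
■■□□■
□□■■■
□□□■□
[24] ■■■□■
□□■■□
■■□□■
□□■□■
□□■□■

13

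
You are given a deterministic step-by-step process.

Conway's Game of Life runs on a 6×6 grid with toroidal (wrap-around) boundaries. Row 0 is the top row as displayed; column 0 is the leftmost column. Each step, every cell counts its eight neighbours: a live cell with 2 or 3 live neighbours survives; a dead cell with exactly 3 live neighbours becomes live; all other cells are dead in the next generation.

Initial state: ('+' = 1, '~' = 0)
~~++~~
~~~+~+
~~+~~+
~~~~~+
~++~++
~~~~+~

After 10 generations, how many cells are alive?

3

gen 0: ~~++~~
~~~+~+
~~+~~+
~~~~~+
~++~++
~~~~+~
gen 1: ~~++~~
~~~+~~
+~~~~+
~+++~+
+~~+++
~+~~++
gen 2: ~~++~~
~~+++~
++~+~+
~+++~~
~~~~~~
~+~~~~
gen 3: ~+~~+~
+~~~~+
+~~~~+
~+~++~
~+~~~~
~~+~~~
gen 4: ++~~~+
~+~~+~
~+~~~~
~++~++
~+~+~~
~++~~~
gen 5: ~~~~~+
~++~~+
~+~+++
~+~++~
~~~++~
~~~~~~
gen 6: +~~~~~
~+++~+
~+~~~+
+~~~~~
~~+++~
~~~~+~
gen 7: ++++++
~++~++
~+~~++
++++++
~~~+++
~~~~++
gen 8: ~~~~~~
~~~~~~
~~~~~~
~+~~~~
~+~~~~
~+~~~~
gen 9: ~~~~~~
~~~~~~
~~~~~~
~~~~~~
+++~~~
~~~~~~
gen 10: ~~~~~~
~~~~~~
~~~~~~
~+~~~~
~+~~~~
~+~~~~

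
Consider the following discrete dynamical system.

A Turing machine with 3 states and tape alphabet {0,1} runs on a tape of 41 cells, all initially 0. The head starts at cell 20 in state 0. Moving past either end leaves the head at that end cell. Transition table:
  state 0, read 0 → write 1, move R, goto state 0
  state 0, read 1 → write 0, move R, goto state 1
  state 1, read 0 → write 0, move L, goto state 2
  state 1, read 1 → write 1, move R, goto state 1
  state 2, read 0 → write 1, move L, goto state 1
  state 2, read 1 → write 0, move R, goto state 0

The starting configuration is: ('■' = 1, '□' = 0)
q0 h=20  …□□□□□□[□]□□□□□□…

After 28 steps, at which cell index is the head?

0) q0 h=20  …□□□□□□[□]□□□□□□…
1) q0 h=21  …□□□□□■[□]□□□□□□…
2) q0 h=22  …□□□□■■[□]□□□□□□…
3) q0 h=23  …□□□■■■[□]□□□□□□…
4) q0 h=24  …□□■■■■[□]□□□□□□…
5) q0 h=25  …□■■■■■[□]□□□□□□…
6) q0 h=26  …■■■■■■[□]□□□□□□…
7) q0 h=27  …■■■■■■[□]□□□□□□…
8) q0 h=28  …■■■■■■[□]□□□□□□…
9) q0 h=29  …■■■■■■[□]□□□□□□…
10) q0 h=30  …■■■■■■[□]□□□□□□…
11) q0 h=31  …■■■■■■[□]□□□□□□…
12) q0 h=32  …■■■■■■[□]□□□□□□…
13) q0 h=33  …■■■■■■[□]□□□□□□…
14) q0 h=34  …■■■■■■[□]□□□□□□|
15) q0 h=35  …■■■■■■[□]□□□□□|
16) q0 h=36  …■■■■■■[□]□□□□|
17) q0 h=37  …■■■■■■[□]□□□|
18) q0 h=38  …■■■■■■[□]□□|
19) q0 h=39  …■■■■■■[□]□|
20) q0 h=40  …■■■■■■[□]|
21) q0 h=40  …■■■■■■[■]|
22) q1 h=40  …■■■■■■[□]|
23) q2 h=39  …■■■■■■[■]□|
24) q0 h=40  …■■■■■□[□]|
25) q0 h=40  …■■■■■□[■]|
26) q1 h=40  …■■■■■□[□]|
27) q2 h=39  …■■■■■■[□]□|
28) q1 h=38  …■■■■■■[■]■□|

38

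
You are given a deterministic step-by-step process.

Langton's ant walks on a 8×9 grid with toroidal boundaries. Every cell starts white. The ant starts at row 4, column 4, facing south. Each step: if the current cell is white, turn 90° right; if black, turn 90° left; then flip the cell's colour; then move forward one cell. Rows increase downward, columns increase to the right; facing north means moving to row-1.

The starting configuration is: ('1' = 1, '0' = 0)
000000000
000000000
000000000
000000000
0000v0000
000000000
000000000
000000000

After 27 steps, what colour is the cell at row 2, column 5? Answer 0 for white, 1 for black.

gen 0: 000000000
000000000
000000000
000000000
0000v0000
000000000
000000000
000000000
gen 1: 000000000
000000000
000000000
000000000
000<10000
000000000
000000000
000000000
gen 2: 000000000
000000000
000000000
000^00000
000110000
000000000
000000000
000000000
gen 3: 000000000
000000000
000000000
0001>0000
000110000
000000000
000000000
000000000
gen 4: 000000000
000000000
000000000
000110000
0001v0000
000000000
000000000
000000000
gen 5: 000000000
000000000
000000000
000110000
00010>000
000000000
000000000
000000000
gen 6: 000000000
000000000
000000000
000110000
000101000
00000v000
000000000
000000000
gen 7: 000000000
000000000
000000000
000110000
000101000
0000<1000
000000000
000000000
gen 8: 000000000
000000000
000000000
000110000
0001^1000
000011000
000000000
000000000
gen 9: 000000000
000000000
000000000
000110000
00011>000
000011000
000000000
000000000
gen 10: 000000000
000000000
000000000
00011^000
000110000
000011000
000000000
000000000
gen 11: 000000000
000000000
000000000
000111>00
000110000
000011000
000000000
000000000
gen 12: 000000000
000000000
000000000
000111100
000110v00
000011000
000000000
000000000
gen 13: 000000000
000000000
000000000
000111100
00011<100
000011000
000000000
000000000
gen 14: 000000000
000000000
000000000
00011^100
000111100
000011000
000000000
000000000
gen 15: 000000000
000000000
000000000
0001<0100
000111100
000011000
000000000
000000000
gen 16: 000000000
000000000
000000000
000100100
0001v1100
000011000
000000000
000000000
gen 17: 000000000
000000000
000000000
000100100
00010>100
000011000
000000000
000000000
gen 18: 000000000
000000000
000000000
00010^100
000100100
000011000
000000000
000000000
gen 19: 000000000
000000000
000000000
000101>00
000100100
000011000
000000000
000000000
gen 20: 000000000
000000000
000000^00
000101000
000100100
000011000
000000000
000000000
gen 21: 000000000
000000000
0000001>0
000101000
000100100
000011000
000000000
000000000
gen 22: 000000000
000000000
000000110
0001010v0
000100100
000011000
000000000
000000000
gen 23: 000000000
000000000
000000110
000101<10
000100100
000011000
000000000
000000000
gen 24: 000000000
000000000
000000^10
000101110
000100100
000011000
000000000
000000000
gen 25: 000000000
000000000
00000<010
000101110
000100100
000011000
000000000
000000000
gen 26: 000000000
00000^000
000001010
000101110
000100100
000011000
000000000
000000000
gen 27: 000000000
000001>00
000001010
000101110
000100100
000011000
000000000
000000000

1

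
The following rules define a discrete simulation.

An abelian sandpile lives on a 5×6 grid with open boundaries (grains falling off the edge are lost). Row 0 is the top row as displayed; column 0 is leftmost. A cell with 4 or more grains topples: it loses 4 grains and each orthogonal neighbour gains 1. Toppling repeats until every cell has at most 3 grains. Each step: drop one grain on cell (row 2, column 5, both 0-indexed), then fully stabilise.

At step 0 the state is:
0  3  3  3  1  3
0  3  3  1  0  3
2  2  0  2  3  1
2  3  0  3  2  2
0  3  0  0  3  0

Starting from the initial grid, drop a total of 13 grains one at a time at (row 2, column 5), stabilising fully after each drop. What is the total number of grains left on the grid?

[0] 0  3  3  3  1  3
0  3  3  1  0  3
2  2  0  2  3  1
2  3  0  3  2  2
0  3  0  0  3  0
[1] 0  3  3  3  1  3
0  3  3  1  0  3
2  2  0  2  3  2
2  3  0  3  2  2
0  3  0  0  3  0
[2] 0  3  3  3  1  3
0  3  3  1  0  3
2  2  0  2  3  3
2  3  0  3  2  2
0  3  0  0  3  0
[3] 0  3  3  3  2  0
0  3  3  1  2  1
2  2  0  3  0  2
2  3  0  3  3  3
0  3  0  0  3  0
[4] 0  3  3  3  2  0
0  3  3  1  2  1
2  2  0  3  0  3
2  3  0  3  3  3
0  3  0  0  3  0
[5] 0  3  3  3  2  0
0  3  3  2  2  2
2  2  1  0  3  1
2  3  1  1  2  1
0  3  0  2  0  2
[6] 0  3  3  3  2  0
0  3  3  2  2  2
2  2  1  0  3  2
2  3  1  1  2  1
0  3  0  2  0  2
[7] 0  3  3  3  2  0
0  3  3  2  2  2
2  2  1  0  3  3
2  3  1  1  2  1
0  3  0  2  0  2
[8] 0  3  3  3  2  0
0  3  3  2  3  3
2  2  1  1  0  1
2  3  1  1  3  2
0  3  0  2  0  2
[9] 0  3  3  3  2  0
0  3  3  2  3  3
2  2  1  1  0  2
2  3  1  1  3  2
0  3  0  2  0  2
[10] 0  3  3  3  2  0
0  3  3  2  3  3
2  2  1  1  0  3
2  3  1  1  3  2
0  3  0  2  0  2
[11] 0  3  3  3  3  1
0  3  3  3  0  1
2  2  1  1  2  1
2  3  1  1  3  3
0  3  0  2  0  2
[12] 0  3  3  3  3  1
0  3  3  3  0  1
2  2  1  1  2  2
2  3  1  1  3  3
0  3  0  2  0  2
[13] 0  3  3  3  3  1
0  3  3  3  0  1
2  2  1  1  2  3
2  3  1  1  3  3
0  3  0  2  0  2

54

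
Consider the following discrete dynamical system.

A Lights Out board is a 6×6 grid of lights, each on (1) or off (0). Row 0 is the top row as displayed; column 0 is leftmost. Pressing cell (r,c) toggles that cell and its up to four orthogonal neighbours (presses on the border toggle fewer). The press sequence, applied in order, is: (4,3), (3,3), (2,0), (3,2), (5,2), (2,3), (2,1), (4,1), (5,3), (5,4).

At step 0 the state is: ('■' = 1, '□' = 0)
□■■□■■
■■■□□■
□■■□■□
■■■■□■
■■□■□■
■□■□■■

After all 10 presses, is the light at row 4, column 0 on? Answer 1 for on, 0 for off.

0

t=0: □■■□■■
■■■□□■
□■■□■□
■■■■□■
■■□■□■
■□■□■■
t=1: □■■□■■
■■■□□■
□■■□■□
■■■□□■
■■■□■■
■□■■■■
t=2: □■■□■■
■■■□□■
□■■■■□
■■□■■■
■■■■■■
■□■■■■
t=3: □■■□■■
□■■□□■
■□■■■□
□■□■■■
■■■■■■
■□■■■■
t=4: □■■□■■
□■■□□■
■□□■■□
□□■□■■
■■□■■■
■□■■■■
t=5: □■■□■■
□■■□□■
■□□■■□
□□■□■■
■■■■■■
■■□□■■
t=6: □■■□■■
□■■■□■
■□■□□□
□□■■■■
■■■■■■
■■□□■■
t=7: □■■□■■
□□■■□■
□■□□□□
□■■■■■
■■■■■■
■■□□■■
t=8: □■■□■■
□□■■□■
□■□□□□
□□■■■■
□□□■■■
■□□□■■
t=9: □■■□■■
□□■■□■
□■□□□□
□□■■■■
□□□□■■
■□■■□■
t=10: □■■□■■
□□■■□■
□■□□□□
□□■■■■
□□□□□■
■□■□■□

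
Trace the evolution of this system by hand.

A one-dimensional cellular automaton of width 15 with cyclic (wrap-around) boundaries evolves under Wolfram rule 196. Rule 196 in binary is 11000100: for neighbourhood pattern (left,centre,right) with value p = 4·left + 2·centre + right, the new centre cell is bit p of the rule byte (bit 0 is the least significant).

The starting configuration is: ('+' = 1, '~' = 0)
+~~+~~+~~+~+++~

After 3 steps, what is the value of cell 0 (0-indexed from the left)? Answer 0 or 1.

1

0) +~~+~~+~~+~+++~
1) +~~+~~+~~+~~++~
2) +~~+~~+~~+~~~+~
3) +~~+~~+~~+~~~+~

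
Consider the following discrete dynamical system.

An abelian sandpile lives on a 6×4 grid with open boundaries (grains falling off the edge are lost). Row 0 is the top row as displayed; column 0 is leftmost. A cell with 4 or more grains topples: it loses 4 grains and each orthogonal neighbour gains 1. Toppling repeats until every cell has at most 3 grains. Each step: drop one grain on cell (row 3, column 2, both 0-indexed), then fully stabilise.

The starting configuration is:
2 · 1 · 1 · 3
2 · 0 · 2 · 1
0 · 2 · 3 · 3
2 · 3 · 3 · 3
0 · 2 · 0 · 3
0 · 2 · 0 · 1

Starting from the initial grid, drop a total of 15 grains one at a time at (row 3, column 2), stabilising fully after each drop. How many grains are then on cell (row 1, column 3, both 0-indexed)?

0) 2 · 1 · 1 · 3
2 · 0 · 2 · 1
0 · 2 · 3 · 3
2 · 3 · 3 · 3
0 · 2 · 0 · 3
0 · 2 · 0 · 1
1) 2 · 1 · 1 · 3
2 · 1 · 3 · 2
1 · 0 · 2 · 1
3 · 1 · 3 · 2
0 · 3 · 2 · 0
0 · 2 · 0 · 2
2) 2 · 1 · 1 · 3
2 · 1 · 3 · 2
1 · 0 · 3 · 1
3 · 2 · 0 · 3
0 · 3 · 3 · 0
0 · 2 · 0 · 2
3) 2 · 1 · 1 · 3
2 · 1 · 3 · 2
1 · 0 · 3 · 1
3 · 2 · 1 · 3
0 · 3 · 3 · 0
0 · 2 · 0 · 2
4) 2 · 1 · 1 · 3
2 · 1 · 3 · 2
1 · 0 · 3 · 1
3 · 2 · 2 · 3
0 · 3 · 3 · 0
0 · 2 · 0 · 2
5) 2 · 1 · 1 · 3
2 · 1 · 3 · 2
1 · 0 · 3 · 1
3 · 2 · 3 · 3
0 · 3 · 3 · 0
0 · 2 · 0 · 2
6) 2 · 1 · 2 · 3
2 · 2 · 0 · 3
2 · 2 · 2 · 3
0 · 2 · 0 · 1
2 · 1 · 2 · 2
0 · 3 · 1 · 2
7) 2 · 1 · 2 · 3
2 · 2 · 0 · 3
2 · 2 · 2 · 3
0 · 2 · 1 · 1
2 · 1 · 2 · 2
0 · 3 · 1 · 2
8) 2 · 1 · 2 · 3
2 · 2 · 0 · 3
2 · 2 · 2 · 3
0 · 2 · 2 · 1
2 · 1 · 2 · 2
0 · 3 · 1 · 2
9) 2 · 1 · 2 · 3
2 · 2 · 0 · 3
2 · 2 · 2 · 3
0 · 2 · 3 · 1
2 · 1 · 2 · 2
0 · 3 · 1 · 2
10) 2 · 1 · 2 · 3
2 · 2 · 0 · 3
2 · 2 · 3 · 3
0 · 3 · 0 · 2
2 · 1 · 3 · 2
0 · 3 · 1 · 2
11) 2 · 1 · 2 · 3
2 · 2 · 0 · 3
2 · 2 · 3 · 3
0 · 3 · 1 · 2
2 · 1 · 3 · 2
0 · 3 · 1 · 2
12) 2 · 1 · 2 · 3
2 · 2 · 0 · 3
2 · 2 · 3 · 3
0 · 3 · 2 · 2
2 · 1 · 3 · 2
0 · 3 · 1 · 2
13) 2 · 1 · 2 · 3
2 · 2 · 0 · 3
2 · 2 · 3 · 3
0 · 3 · 3 · 2
2 · 1 · 3 · 2
0 · 3 · 1 · 2
14) 2 · 1 · 3 · 0
2 · 3 · 2 · 1
3 · 0 · 3 · 2
1 · 2 · 0 · 2
2 · 3 · 2 · 0
0 · 3 · 2 · 3
15) 2 · 1 · 3 · 0
2 · 3 · 2 · 1
3 · 0 · 3 · 2
1 · 2 · 1 · 2
2 · 3 · 2 · 0
0 · 3 · 2 · 3

1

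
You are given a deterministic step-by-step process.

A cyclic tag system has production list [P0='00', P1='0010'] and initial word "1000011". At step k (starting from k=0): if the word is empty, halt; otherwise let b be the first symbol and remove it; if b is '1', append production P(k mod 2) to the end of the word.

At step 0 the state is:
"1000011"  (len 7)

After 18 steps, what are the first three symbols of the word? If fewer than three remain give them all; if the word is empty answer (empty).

000

t=0: "1000011"  (len 7)
t=1: "00001100"  (len 8)
t=2: "0001100"  (len 7)
t=3: "001100"  (len 6)
t=4: "01100"  (len 5)
t=5: "1100"  (len 4)
t=6: "1000010"  (len 7)
t=7: "00001000"  (len 8)
t=8: "0001000"  (len 7)
t=9: "001000"  (len 6)
t=10: "01000"  (len 5)
t=11: "1000"  (len 4)
t=12: "0000010"  (len 7)
t=13: "000010"  (len 6)
t=14: "00010"  (len 5)
t=15: "0010"  (len 4)
t=16: "010"  (len 3)
t=17: "10"  (len 2)
t=18: "00010"  (len 5)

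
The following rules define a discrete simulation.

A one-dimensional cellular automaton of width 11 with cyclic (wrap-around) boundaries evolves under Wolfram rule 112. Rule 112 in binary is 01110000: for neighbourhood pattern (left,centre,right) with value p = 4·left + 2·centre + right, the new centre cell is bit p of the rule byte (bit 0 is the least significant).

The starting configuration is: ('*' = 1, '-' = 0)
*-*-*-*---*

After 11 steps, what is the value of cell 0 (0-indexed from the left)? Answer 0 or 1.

1

[0] *-*-*-*---*
[1] **-*-*-*---
[2] -**-*-*-*--
[3] --**-*-*-*-
[4] ---**-*-*-*
[5] *---**-*-*-
[6] -*---**-*-*
[7] *-*---**-*-
[8] -*-*---**-*
[9] *-*-*---**-
[10] -*-*-*---**
[11] *-*-*-*---*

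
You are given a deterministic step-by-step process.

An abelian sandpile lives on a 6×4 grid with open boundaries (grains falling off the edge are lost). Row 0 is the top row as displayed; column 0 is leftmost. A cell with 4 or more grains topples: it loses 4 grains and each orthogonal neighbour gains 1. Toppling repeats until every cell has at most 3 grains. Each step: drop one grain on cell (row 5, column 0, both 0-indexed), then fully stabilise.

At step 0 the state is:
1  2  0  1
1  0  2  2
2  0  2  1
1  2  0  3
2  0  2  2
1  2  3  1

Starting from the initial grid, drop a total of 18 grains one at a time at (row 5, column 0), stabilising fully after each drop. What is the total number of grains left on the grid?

37

k=0  1  2  0  1
1  0  2  2
2  0  2  1
1  2  0  3
2  0  2  2
1  2  3  1
k=1  1  2  0  1
1  0  2  2
2  0  2  1
1  2  0  3
2  0  2  2
2  2  3  1
k=2  1  2  0  1
1  0  2  2
2  0  2  1
1  2  0  3
2  0  2  2
3  2  3  1
k=3  1  2  0  1
1  0  2  2
2  0  2  1
1  2  0  3
3  0  2  2
0  3  3  1
k=4  1  2  0  1
1  0  2  2
2  0  2  1
1  2  0  3
3  0  2  2
1  3  3  1
k=5  1  2  0  1
1  0  2  2
2  0  2  1
1  2  0  3
3  0  2  2
2  3  3  1
k=6  1  2  0  1
1  0  2  2
2  0  2  1
1  2  0  3
3  0  2  2
3  3  3  1
k=7  1  2  0  1
1  0  2  2
2  0  2  1
2  2  0  3
0  2  3  2
2  1  0  2
k=8  1  2  0  1
1  0  2  2
2  0  2  1
2  2  0  3
0  2  3  2
3  1  0  2
k=9  1  2  0  1
1  0  2  2
2  0  2  1
2  2  0  3
1  2  3  2
0  2  0  2
k=10  1  2  0  1
1  0  2  2
2  0  2  1
2  2  0  3
1  2  3  2
1  2  0  2
k=11  1  2  0  1
1  0  2  2
2  0  2  1
2  2  0  3
1  2  3  2
2  2  0  2
k=12  1  2  0  1
1  0  2  2
2  0  2  1
2  2  0  3
1  2  3  2
3  2  0  2
k=13  1  2  0  1
1  0  2  2
2  0  2  1
2  2  0  3
2  2  3  2
0  3  0  2
k=14  1  2  0  1
1  0  2  2
2  0  2  1
2  2  0  3
2  2  3  2
1  3  0  2
k=15  1  2  0  1
1  0  2  2
2  0  2  1
2  2  0  3
2  2  3  2
2  3  0  2
k=16  1  2  0  1
1  0  2  2
2  0  2  1
2  2  0  3
2  2  3  2
3  3  0  2
k=17  1  2  0  1
1  0  2  2
2  0  2  1
2  2  0  3
3  3  3  2
1  0  1  2
k=18  1  2  0  1
1  0  2  2
2  0  2  1
2  2  0  3
3  3  3  2
2  0  1  2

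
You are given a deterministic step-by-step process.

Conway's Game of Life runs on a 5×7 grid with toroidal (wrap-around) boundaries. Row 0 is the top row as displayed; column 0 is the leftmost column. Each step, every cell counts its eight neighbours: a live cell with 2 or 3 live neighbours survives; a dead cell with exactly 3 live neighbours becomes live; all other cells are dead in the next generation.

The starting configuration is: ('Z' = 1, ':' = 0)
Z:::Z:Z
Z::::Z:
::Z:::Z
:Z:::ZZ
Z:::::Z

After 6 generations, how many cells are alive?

30

step 0: Z:::Z:Z
Z::::Z:
::Z:::Z
:Z:::ZZ
Z:::::Z
step 1: :Z:::::
ZZ:::Z:
:Z:::::
:Z:::Z:
:Z:::::
step 2: :ZZ::::
ZZZ::::
:ZZ:::Z
ZZZ::::
ZZZ::::
step 3: :::Z:::
:::Z:::
:::Z::Z
:::Z::Z
:::Z:::
step 4: ::ZZZ::
::ZZZ::
::ZZZ::
::ZZZ::
::ZZZ::
step 5: :Z:::Z:
:Z:::Z:
:Z:::Z:
:Z:::Z:
:Z:::Z:
step 6: ZZZ:ZZZ
ZZZ:ZZZ
ZZZ:ZZZ
ZZZ:ZZZ
ZZZ:ZZZ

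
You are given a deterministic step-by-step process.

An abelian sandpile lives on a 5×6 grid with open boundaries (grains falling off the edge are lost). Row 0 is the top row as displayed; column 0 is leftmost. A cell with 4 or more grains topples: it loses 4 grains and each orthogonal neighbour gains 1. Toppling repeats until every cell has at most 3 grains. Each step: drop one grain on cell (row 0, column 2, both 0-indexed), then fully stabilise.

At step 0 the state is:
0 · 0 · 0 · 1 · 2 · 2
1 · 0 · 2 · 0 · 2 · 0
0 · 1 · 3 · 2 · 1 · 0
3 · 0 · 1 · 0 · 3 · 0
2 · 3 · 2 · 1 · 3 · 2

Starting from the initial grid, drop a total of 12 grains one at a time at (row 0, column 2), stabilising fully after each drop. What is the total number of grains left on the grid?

[0] 0 · 0 · 0 · 1 · 2 · 2
1 · 0 · 2 · 0 · 2 · 0
0 · 1 · 3 · 2 · 1 · 0
3 · 0 · 1 · 0 · 3 · 0
2 · 3 · 2 · 1 · 3 · 2
[1] 0 · 0 · 1 · 1 · 2 · 2
1 · 0 · 2 · 0 · 2 · 0
0 · 1 · 3 · 2 · 1 · 0
3 · 0 · 1 · 0 · 3 · 0
2 · 3 · 2 · 1 · 3 · 2
[2] 0 · 0 · 2 · 1 · 2 · 2
1 · 0 · 2 · 0 · 2 · 0
0 · 1 · 3 · 2 · 1 · 0
3 · 0 · 1 · 0 · 3 · 0
2 · 3 · 2 · 1 · 3 · 2
[3] 0 · 0 · 3 · 1 · 2 · 2
1 · 0 · 2 · 0 · 2 · 0
0 · 1 · 3 · 2 · 1 · 0
3 · 0 · 1 · 0 · 3 · 0
2 · 3 · 2 · 1 · 3 · 2
[4] 0 · 1 · 0 · 2 · 2 · 2
1 · 0 · 3 · 0 · 2 · 0
0 · 1 · 3 · 2 · 1 · 0
3 · 0 · 1 · 0 · 3 · 0
2 · 3 · 2 · 1 · 3 · 2
[5] 0 · 1 · 1 · 2 · 2 · 2
1 · 0 · 3 · 0 · 2 · 0
0 · 1 · 3 · 2 · 1 · 0
3 · 0 · 1 · 0 · 3 · 0
2 · 3 · 2 · 1 · 3 · 2
[6] 0 · 1 · 2 · 2 · 2 · 2
1 · 0 · 3 · 0 · 2 · 0
0 · 1 · 3 · 2 · 1 · 0
3 · 0 · 1 · 0 · 3 · 0
2 · 3 · 2 · 1 · 3 · 2
[7] 0 · 1 · 3 · 2 · 2 · 2
1 · 0 · 3 · 0 · 2 · 0
0 · 1 · 3 · 2 · 1 · 0
3 · 0 · 1 · 0 · 3 · 0
2 · 3 · 2 · 1 · 3 · 2
[8] 0 · 2 · 1 · 3 · 2 · 2
1 · 1 · 1 · 1 · 2 · 0
0 · 2 · 0 · 3 · 1 · 0
3 · 0 · 2 · 0 · 3 · 0
2 · 3 · 2 · 1 · 3 · 2
[9] 0 · 2 · 2 · 3 · 2 · 2
1 · 1 · 1 · 1 · 2 · 0
0 · 2 · 0 · 3 · 1 · 0
3 · 0 · 2 · 0 · 3 · 0
2 · 3 · 2 · 1 · 3 · 2
[10] 0 · 2 · 3 · 3 · 2 · 2
1 · 1 · 1 · 1 · 2 · 0
0 · 2 · 0 · 3 · 1 · 0
3 · 0 · 2 · 0 · 3 · 0
2 · 3 · 2 · 1 · 3 · 2
[11] 0 · 3 · 1 · 0 · 3 · 2
1 · 1 · 2 · 2 · 2 · 0
0 · 2 · 0 · 3 · 1 · 0
3 · 0 · 2 · 0 · 3 · 0
2 · 3 · 2 · 1 · 3 · 2
[12] 0 · 3 · 2 · 0 · 3 · 2
1 · 1 · 2 · 2 · 2 · 0
0 · 2 · 0 · 3 · 1 · 0
3 · 0 · 2 · 0 · 3 · 0
2 · 3 · 2 · 1 · 3 · 2

45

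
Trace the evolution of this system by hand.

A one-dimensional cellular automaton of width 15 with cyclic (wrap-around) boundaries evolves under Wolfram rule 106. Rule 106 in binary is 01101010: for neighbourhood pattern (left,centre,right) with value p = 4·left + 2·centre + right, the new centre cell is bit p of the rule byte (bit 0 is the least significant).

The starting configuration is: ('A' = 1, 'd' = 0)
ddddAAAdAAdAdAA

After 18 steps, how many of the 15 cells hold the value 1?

k=0  ddddAAAdAAdAdAA
k=1  dddAAdAAAAAdAAA
k=2  ddAAAAAdddAAAdA
k=3  dAAdddAddAAdAAd
k=4  AAAddAddAAAAAAd
k=5  AdAdAddAAddddAA
k=6  AAdAddAAAdddAAd
k=7  AAAddAAdAddAAAA
k=8  ddAdAAAAddAAddd
k=9  dAdAAddAdAAAddd
k=10  AdAAAdAdAAdAddd
k=11  dAAdAAdAAAAdddA
k=12  AAAAAAAAddAddAd
k=13  AddddddAdAddAdA
k=14  AdddddAdAddAdAA
k=15  AddddAdAddAdAAd
k=16  ddddAdAddAdAAAA
k=17  dddAdAddAdAAddA
k=18  ddAdAddAdAAAdAd

7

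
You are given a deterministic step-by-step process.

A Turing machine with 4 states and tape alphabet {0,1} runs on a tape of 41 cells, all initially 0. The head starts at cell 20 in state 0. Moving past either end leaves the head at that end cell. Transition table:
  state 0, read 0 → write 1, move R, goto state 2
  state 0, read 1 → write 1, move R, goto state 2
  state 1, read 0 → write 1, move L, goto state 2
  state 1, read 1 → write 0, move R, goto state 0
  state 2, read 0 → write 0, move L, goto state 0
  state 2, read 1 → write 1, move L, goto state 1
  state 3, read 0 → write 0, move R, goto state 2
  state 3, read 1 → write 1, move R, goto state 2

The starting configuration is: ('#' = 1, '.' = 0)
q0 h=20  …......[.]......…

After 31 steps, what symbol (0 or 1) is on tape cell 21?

0

gen 0: q0 h=20  …......[.]......…
gen 1: q2 h=21  ….....#[.]......…
gen 2: q0 h=20  …......[#]......…
gen 3: q2 h=21  ….....#[.]......…
gen 4: q0 h=20  …......[#]......…
gen 5: q2 h=21  ….....#[.]......…
gen 6: q0 h=20  …......[#]......…
gen 7: q2 h=21  ….....#[.]......…
gen 8: q0 h=20  …......[#]......…
gen 9: q2 h=21  ….....#[.]......…
gen 10: q0 h=20  …......[#]......…
gen 11: q2 h=21  ….....#[.]......…
gen 12: q0 h=20  …......[#]......…
gen 13: q2 h=21  ….....#[.]......…
gen 14: q0 h=20  …......[#]......…
gen 15: q2 h=21  ….....#[.]......…
gen 16: q0 h=20  …......[#]......…
gen 17: q2 h=21  ….....#[.]......…
gen 18: q0 h=20  …......[#]......…
gen 19: q2 h=21  ….....#[.]......…
gen 20: q0 h=20  …......[#]......…
gen 21: q2 h=21  ….....#[.]......…
gen 22: q0 h=20  …......[#]......…
gen 23: q2 h=21  ….....#[.]......…
gen 24: q0 h=20  …......[#]......…
gen 25: q2 h=21  ….....#[.]......…
gen 26: q0 h=20  …......[#]......…
gen 27: q2 h=21  ….....#[.]......…
gen 28: q0 h=20  …......[#]......…
gen 29: q2 h=21  ….....#[.]......…
gen 30: q0 h=20  …......[#]......…
gen 31: q2 h=21  ….....#[.]......…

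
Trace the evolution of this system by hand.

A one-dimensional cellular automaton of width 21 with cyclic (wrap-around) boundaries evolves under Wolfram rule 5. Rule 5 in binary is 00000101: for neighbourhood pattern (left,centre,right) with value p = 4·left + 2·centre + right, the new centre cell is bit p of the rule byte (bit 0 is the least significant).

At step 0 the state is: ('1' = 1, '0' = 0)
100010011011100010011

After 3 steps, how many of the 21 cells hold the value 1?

gen 0: 100010011011100010011
gen 1: 001010000000001010000
gen 2: 101010111111101010111
gen 3: 001010000000001010000

4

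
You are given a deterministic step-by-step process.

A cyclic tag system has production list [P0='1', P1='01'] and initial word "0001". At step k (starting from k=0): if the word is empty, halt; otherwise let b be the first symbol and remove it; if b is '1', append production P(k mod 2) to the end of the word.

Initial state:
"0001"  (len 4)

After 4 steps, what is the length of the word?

2

t=0: "0001"  (len 4)
t=1: "001"  (len 3)
t=2: "01"  (len 2)
t=3: "1"  (len 1)
t=4: "01"  (len 2)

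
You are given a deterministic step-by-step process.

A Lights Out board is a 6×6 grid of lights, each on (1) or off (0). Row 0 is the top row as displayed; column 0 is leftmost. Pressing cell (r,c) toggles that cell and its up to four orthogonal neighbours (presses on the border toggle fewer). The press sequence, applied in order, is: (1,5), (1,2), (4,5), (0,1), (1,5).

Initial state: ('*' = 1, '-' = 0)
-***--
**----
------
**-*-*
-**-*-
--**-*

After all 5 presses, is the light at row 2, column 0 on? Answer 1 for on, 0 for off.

k=0  -***--
**----
------
**-*-*
-**-*-
--**-*
k=1  -***-*
**--**
-----*
**-*-*
-**-*-
--**-*
k=2  -*-*-*
*-****
--*--*
**-*-*
-**-*-
--**-*
k=3  -*-*-*
*-****
--*--*
**-*--
-**--*
--**--
k=4  *-**-*
******
--*--*
**-*--
-**--*
--**--
k=5  *-**--
****--
--*---
**-*--
-**--*
--**--

0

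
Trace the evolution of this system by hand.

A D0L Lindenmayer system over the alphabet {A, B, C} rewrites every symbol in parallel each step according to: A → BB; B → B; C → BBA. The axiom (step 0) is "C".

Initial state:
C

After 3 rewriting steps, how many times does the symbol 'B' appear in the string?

k=0  C
k=1  BBA
k=2  BBBB
k=3  BBBB

4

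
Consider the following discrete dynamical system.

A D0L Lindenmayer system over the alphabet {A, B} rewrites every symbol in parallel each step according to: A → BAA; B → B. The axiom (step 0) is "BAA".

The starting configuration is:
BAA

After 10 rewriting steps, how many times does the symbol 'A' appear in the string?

0) BAA
1) BBAABAA
2) BBBAABAABBAABAA
3) BBBBAABAABBAABAABBBAABAABBAABAA
4) BBBBBAABAABBAABAABBBAABAABBAABAABBBBAABAABBAABAABBBAABAABBAABAA
5) BBBBBBAABAABBAABAABBBAABAABBAABAABBBBAABAABBAABAABBBAABAAB…AABAABBAABAABBBAABAABBAABAABBBBAABAABBAABAABBBAABAABBAABAA  (len 127)
6) BBBBBBBAABAABBAABAABBBAABAABBAABAABBBBAABAABBAABAABBBAABAA…AABAABBAABAABBBAABAABBAABAABBBBAABAABBAABAABBBAABAABBAABAA  (len 255)
7) BBBBBBBBAABAABBAABAABBBAABAABBAABAABBBBAABAABBAABAABBBAABA…AABAABBAABAABBBAABAABBAABAABBBBAABAABBAABAABBBAABAABBAABAA  (len 511)
8) BBBBBBBBBAABAABBAABAABBBAABAABBAABAABBBBAABAABBAABAABBBAAB…AABAABBAABAABBBAABAABBAABAABBBBAABAABBAABAABBBAABAABBAABAA  (len 1023)
9) BBBBBBBBBBAABAABBAABAABBBAABAABBAABAABBBBAABAABBAABAABBBAA…AABAABBAABAABBBAABAABBAABAABBBBAABAABBAABAABBBAABAABBAABAA  (len 2047)
10) BBBBBBBBBBBAABAABBAABAABBBAABAABBAABAABBBBAABAABBAABAABBBA…AABAABBAABAABBBAABAABBAABAABBBBAABAABBAABAABBBAABAABBAABAA  (len 4095)

2048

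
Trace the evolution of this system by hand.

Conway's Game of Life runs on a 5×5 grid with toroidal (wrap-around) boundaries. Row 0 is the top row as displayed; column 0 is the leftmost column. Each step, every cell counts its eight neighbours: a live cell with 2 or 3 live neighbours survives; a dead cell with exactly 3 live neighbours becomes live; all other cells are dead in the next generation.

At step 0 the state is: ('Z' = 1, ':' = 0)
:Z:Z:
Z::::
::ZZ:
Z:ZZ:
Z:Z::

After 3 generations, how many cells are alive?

t=0: :Z:Z:
Z::::
::ZZ:
Z:ZZ:
Z:Z::
t=1: ZZZ:Z
:Z:ZZ
::ZZ:
:::::
Z::::
t=2: ::Z::
:::::
::ZZZ
:::::
Z:::Z
t=3: :::::
::Z::
:::Z:
Z::::
:::::

3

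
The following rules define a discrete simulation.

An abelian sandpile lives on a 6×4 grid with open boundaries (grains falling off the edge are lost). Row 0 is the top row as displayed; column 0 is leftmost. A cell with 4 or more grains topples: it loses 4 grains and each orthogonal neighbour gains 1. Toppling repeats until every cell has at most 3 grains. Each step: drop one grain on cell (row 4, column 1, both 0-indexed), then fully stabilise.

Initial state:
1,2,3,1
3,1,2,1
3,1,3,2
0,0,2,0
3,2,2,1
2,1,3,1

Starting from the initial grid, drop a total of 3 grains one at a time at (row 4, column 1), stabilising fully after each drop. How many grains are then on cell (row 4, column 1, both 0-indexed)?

0) 1,2,3,1
3,1,2,1
3,1,3,2
0,0,2,0
3,2,2,1
2,1,3,1
1) 1,2,3,1
3,1,2,1
3,1,3,2
0,0,2,0
3,3,2,1
2,1,3,1
2) 1,2,3,1
3,1,2,1
3,1,3,2
1,1,2,0
0,1,3,1
3,2,3,1
3) 1,2,3,1
3,1,2,1
3,1,3,2
1,1,2,0
0,2,3,1
3,2,3,1

2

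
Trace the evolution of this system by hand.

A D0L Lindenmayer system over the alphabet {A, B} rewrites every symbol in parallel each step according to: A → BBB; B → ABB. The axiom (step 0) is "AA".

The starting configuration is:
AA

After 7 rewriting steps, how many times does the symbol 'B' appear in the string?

k=0  AA
k=1  BBBBBB
k=2  ABBABBABBABBABBABB
k=3  BBBABBABBBBBABBABBBBBABBABBBBBABBABBBBBABBABBBBBABBABB
k=4  ABBABBABBBBBABBABBBBBABBABBABBABBABBBBBABBABBBBBABBABBABBA…BABBABBABBABBBBBABBABBBBBABBABBABBABBABBBBBABBABBBBBABBABB  (len 162)
k=5  BBBABBABBBBBABBABBBBBABBABBABBABBABBBBBABBABBBBBABBABBABBA…BABBABBABBABBBBBABBABBBBBABBABBABBABBABBBBBABBABBBBBABBABB  (len 486)
k=6  ABBABBABBBBBABBABBBBBABBABBABBABBABBBBBABBABBBBBABBABBABBA…BABBABBABBABBBBBABBABBBBBABBABBABBABBABBBBBABBABBBBBABBABB  (len 1458)
k=7  BBBABBABBBBBABBABBBBBABBABBABBABBABBBBBABBABBBBBABBABBABBA…BABBABBABBABBBBBABBABBBBBABBABBABBABBABBBBBABBABBBBBABBABB  (len 4374)

3282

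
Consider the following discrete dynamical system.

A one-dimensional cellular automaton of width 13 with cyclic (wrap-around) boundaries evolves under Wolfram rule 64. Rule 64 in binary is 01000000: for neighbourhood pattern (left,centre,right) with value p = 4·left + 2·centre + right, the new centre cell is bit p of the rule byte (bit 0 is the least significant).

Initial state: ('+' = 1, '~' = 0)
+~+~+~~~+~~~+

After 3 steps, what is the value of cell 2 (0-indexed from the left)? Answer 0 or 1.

0

k=0  +~+~+~~~+~~~+
k=1  +~~~~~~~~~~~~
k=2  ~~~~~~~~~~~~~
k=3  ~~~~~~~~~~~~~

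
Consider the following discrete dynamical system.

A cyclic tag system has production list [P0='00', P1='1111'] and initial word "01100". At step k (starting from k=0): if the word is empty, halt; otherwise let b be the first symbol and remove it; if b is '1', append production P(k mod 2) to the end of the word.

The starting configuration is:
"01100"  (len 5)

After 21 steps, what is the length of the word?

gen 0: "01100"  (len 5)
gen 1: "1100"  (len 4)
gen 2: "1001111"  (len 7)
gen 3: "00111100"  (len 8)
gen 4: "0111100"  (len 7)
gen 5: "111100"  (len 6)
gen 6: "111001111"  (len 9)
gen 7: "1100111100"  (len 10)
gen 8: "1001111001111"  (len 13)
gen 9: "00111100111100"  (len 14)
gen 10: "0111100111100"  (len 13)
gen 11: "111100111100"  (len 12)
gen 12: "111001111001111"  (len 15)
gen 13: "1100111100111100"  (len 16)
gen 14: "1001111001111001111"  (len 19)
gen 15: "00111100111100111100"  (len 20)
gen 16: "0111100111100111100"  (len 19)
gen 17: "111100111100111100"  (len 18)
gen 18: "111001111001111001111"  (len 21)
gen 19: "1100111100111100111100"  (len 22)
gen 20: "1001111001111001111001111"  (len 25)
gen 21: "00111100111100111100111100"  (len 26)

26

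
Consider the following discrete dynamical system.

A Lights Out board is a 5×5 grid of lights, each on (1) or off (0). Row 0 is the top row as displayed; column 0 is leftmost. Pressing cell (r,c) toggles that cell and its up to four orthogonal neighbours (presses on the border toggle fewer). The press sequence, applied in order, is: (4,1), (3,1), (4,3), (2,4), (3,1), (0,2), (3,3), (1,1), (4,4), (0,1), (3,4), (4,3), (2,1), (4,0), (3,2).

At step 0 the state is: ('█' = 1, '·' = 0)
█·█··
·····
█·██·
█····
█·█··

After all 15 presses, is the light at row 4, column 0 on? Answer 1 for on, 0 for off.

1

[0] █·█··
·····
█·██·
█····
█·█··
[1] █·█··
·····
█·██·
██···
·█···
[2] █·█··
·····
████·
··█··
·····
[3] █·█··
·····
████·
··██·
··███
[4] █·█··
····█
███·█
··███
··███
[5] █·█··
····█
█·█·█
██·██
·████
[6] ██·█·
··█·█
█·█·█
██·██
·████
[7] ██·█·
··█·█
█·███
███··
·██·█
[8] █··█·
██··█
█████
███··
·██·█
[9] █··█·
██··█
█████
███·█
·███·
[10] ·███·
█···█
█████
███·█
·███·
[11] ·███·
█···█
████·
████·
·████
[12] ·███·
█···█
████·
███··
·█···
[13] ·███·
██··█
···█·
█·█··
·█···
[14] ·███·
██··█
···█·
··█··
█····
[15] ·███·
██··█
··██·
·█·█·
█·█··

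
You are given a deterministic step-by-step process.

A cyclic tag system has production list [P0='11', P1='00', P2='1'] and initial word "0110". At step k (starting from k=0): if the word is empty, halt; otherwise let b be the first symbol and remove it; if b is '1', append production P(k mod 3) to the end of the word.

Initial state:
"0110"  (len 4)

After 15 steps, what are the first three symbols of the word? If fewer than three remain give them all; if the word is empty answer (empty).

001

gen 0: "0110"  (len 4)
gen 1: "110"  (len 3)
gen 2: "1000"  (len 4)
gen 3: "0001"  (len 4)
gen 4: "001"  (len 3)
gen 5: "01"  (len 2)
gen 6: "1"  (len 1)
gen 7: "11"  (len 2)
gen 8: "100"  (len 3)
gen 9: "001"  (len 3)
gen 10: "01"  (len 2)
gen 11: "1"  (len 1)
gen 12: "1"  (len 1)
gen 13: "11"  (len 2)
gen 14: "100"  (len 3)
gen 15: "001"  (len 3)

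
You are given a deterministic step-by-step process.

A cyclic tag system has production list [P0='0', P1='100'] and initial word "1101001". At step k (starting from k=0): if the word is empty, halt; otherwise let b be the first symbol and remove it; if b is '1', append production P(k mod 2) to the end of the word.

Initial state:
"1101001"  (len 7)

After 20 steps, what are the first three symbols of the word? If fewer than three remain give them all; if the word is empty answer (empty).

gen 0: "1101001"  (len 7)
gen 1: "1010010"  (len 7)
gen 2: "010010100"  (len 9)
gen 3: "10010100"  (len 8)
gen 4: "0010100100"  (len 10)
gen 5: "010100100"  (len 9)
gen 6: "10100100"  (len 8)
gen 7: "01001000"  (len 8)
gen 8: "1001000"  (len 7)
gen 9: "0010000"  (len 7)
gen 10: "010000"  (len 6)
gen 11: "10000"  (len 5)
gen 12: "0000100"  (len 7)
gen 13: "000100"  (len 6)
gen 14: "00100"  (len 5)
gen 15: "0100"  (len 4)
gen 16: "100"  (len 3)
gen 17: "000"  (len 3)
gen 18: "00"  (len 2)
gen 19: "0"  (len 1)
gen 20: (halted — word empty)

(empty)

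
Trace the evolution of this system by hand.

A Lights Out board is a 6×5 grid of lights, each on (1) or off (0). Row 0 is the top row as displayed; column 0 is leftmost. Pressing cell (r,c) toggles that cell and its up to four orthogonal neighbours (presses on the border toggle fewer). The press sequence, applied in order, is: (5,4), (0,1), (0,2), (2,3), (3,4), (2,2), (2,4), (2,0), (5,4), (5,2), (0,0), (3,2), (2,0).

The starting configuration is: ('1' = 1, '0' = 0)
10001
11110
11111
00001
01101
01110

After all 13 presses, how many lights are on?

[0] 10001
11110
11111
00001
01101
01110
[1] 10001
11110
11111
00001
01100
01101
[2] 01101
10110
11111
00001
01100
01101
[3] 00011
10010
11111
00001
01100
01101
[4] 00011
10000
11000
00011
01100
01101
[5] 00011
10000
11001
00000
01101
01101
[6] 00011
10100
10111
00100
01101
01101
[7] 00011
10101
10100
00101
01101
01101
[8] 00011
00101
01100
10101
01101
01101
[9] 00011
00101
01100
10101
01100
01110
[10] 00011
00101
01100
10101
01000
00000
[11] 11011
10101
01100
10101
01000
00000
[12] 11011
10101
01000
11011
01100
00000
[13] 11011
00101
10000
01011
01100
00000

12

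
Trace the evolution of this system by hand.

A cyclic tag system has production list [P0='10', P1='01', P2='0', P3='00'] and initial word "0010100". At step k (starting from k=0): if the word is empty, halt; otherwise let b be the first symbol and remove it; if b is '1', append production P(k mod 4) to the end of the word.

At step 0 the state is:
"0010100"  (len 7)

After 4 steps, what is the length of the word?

0) "0010100"  (len 7)
1) "010100"  (len 6)
2) "10100"  (len 5)
3) "01000"  (len 5)
4) "1000"  (len 4)

4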